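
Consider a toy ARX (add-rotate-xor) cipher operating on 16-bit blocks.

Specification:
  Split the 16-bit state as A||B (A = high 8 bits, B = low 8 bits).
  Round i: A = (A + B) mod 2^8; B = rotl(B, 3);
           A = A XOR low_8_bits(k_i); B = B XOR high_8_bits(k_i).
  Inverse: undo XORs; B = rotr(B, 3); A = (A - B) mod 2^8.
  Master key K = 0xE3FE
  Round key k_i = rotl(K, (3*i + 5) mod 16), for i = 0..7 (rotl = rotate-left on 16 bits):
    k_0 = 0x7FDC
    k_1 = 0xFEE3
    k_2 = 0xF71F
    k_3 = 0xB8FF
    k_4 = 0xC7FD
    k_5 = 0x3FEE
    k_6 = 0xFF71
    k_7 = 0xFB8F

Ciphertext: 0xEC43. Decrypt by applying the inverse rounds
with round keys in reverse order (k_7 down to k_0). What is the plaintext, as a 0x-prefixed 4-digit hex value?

s_0 = ciphertext = 0xEC43
s_1 = InvRound(s_0, k_7) = 0x4C17
s_2 = InvRound(s_1, k_6) = 0x201D
s_3 = InvRound(s_2, k_5) = 0x8A44
s_4 = InvRound(s_3, k_4) = 0x0770
s_5 = InvRound(s_4, k_3) = 0xDF19
s_6 = InvRound(s_5, k_2) = 0xE3DD
s_7 = InvRound(s_6, k_1) = 0x9C64
s_8 = InvRound(s_7, k_0) = 0xDD63

0xDD63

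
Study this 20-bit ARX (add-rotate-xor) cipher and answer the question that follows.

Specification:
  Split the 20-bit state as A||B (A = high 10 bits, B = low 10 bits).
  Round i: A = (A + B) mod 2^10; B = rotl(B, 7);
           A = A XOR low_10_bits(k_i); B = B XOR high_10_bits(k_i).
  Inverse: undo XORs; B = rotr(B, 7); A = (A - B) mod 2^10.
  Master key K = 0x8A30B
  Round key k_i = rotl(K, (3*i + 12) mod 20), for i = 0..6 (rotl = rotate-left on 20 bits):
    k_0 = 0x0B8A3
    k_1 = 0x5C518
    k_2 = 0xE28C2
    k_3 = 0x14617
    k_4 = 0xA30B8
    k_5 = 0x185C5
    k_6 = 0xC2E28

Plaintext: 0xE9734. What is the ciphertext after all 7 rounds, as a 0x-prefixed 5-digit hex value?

s_0 = plaintext = 0xE9734
s_1 = Round(s_0, k_0) = 0x9EA48
s_2 = Round(s_1, k_1) = 0x76938
s_3 = Round(s_2, k_2) = 0xF43AD
s_4 = Round(s_3, k_3) = 0x5AAA4
s_5 = Round(s_4, k_4) = 0x2D8D8
s_6 = Round(s_5, k_5) = 0x12C7A
s_7 = Round(s_6, k_6) = 0xBB604

0xBB604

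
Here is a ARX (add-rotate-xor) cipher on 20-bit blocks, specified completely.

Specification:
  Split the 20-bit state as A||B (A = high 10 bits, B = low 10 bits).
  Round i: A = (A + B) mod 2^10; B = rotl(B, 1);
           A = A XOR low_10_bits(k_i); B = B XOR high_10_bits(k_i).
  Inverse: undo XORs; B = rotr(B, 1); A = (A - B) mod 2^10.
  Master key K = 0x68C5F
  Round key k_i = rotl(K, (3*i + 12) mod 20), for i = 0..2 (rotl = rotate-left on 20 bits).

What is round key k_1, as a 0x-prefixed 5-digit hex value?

0xFB462

K = 0x68C5F
k_0 = rotl(K, (3*0+12) mod 20) = rotl(K, 12) = 0x5F68C
k_1 = rotl(K, (3*1+12) mod 20) = rotl(K, 15) = 0xFB462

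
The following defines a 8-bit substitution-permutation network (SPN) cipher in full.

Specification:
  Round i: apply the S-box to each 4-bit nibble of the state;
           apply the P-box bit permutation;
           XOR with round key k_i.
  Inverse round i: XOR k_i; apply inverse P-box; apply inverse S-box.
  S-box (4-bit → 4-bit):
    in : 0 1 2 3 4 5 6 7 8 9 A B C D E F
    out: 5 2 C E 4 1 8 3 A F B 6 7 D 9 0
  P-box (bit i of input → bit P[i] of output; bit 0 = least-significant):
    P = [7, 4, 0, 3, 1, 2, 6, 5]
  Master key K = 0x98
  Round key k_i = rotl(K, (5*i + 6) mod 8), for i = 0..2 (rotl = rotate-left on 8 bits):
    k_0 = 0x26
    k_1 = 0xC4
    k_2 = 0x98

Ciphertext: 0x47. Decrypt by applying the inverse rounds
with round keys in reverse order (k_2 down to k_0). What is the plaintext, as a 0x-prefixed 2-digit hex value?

s_0 = ciphertext = 0x47
s_1 = InvRound(s_0, k_2) = 0xC9
s_2 = InvRound(s_1, k_1) = 0x12
s_3 = InvRound(s_2, k_0) = 0x81

0x81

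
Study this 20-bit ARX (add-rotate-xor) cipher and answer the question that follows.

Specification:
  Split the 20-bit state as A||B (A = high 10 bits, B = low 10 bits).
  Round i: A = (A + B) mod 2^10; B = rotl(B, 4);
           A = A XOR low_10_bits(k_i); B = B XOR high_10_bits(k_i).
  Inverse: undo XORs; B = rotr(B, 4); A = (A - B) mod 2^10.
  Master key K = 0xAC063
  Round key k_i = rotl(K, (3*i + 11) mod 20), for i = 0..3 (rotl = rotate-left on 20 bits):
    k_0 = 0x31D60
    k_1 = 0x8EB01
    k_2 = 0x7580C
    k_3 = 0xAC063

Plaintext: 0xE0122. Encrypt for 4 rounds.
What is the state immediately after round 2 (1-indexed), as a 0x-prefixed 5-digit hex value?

0xE9001

s_0 = plaintext = 0xE0122
s_1 = Round(s_0, k_0) = 0x70AE3
s_2 = Round(s_1, k_1) = 0xE9001
s_3 = Round(s_2, k_2) = 0xEA5C6
s_4 = Round(s_3, k_3) = 0x432D7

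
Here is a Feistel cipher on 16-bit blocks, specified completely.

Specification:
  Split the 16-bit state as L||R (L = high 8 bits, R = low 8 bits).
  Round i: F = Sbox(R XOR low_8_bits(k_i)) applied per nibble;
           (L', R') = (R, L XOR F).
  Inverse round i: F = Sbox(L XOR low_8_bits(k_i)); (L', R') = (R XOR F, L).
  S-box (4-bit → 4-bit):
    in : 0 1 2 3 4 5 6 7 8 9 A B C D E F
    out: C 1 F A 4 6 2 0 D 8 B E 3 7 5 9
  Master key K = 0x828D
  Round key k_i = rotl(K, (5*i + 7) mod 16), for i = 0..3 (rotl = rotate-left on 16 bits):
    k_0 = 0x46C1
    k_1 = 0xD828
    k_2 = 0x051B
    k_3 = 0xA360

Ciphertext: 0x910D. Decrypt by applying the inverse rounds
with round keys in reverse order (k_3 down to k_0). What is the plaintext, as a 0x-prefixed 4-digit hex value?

0x47B4

s_0 = ciphertext = 0x910D
s_1 = InvRound(s_0, k_3) = 0x9C91
s_2 = InvRound(s_1, k_2) = 0x419C
s_3 = InvRound(s_2, k_1) = 0xB441
s_4 = InvRound(s_3, k_0) = 0x47B4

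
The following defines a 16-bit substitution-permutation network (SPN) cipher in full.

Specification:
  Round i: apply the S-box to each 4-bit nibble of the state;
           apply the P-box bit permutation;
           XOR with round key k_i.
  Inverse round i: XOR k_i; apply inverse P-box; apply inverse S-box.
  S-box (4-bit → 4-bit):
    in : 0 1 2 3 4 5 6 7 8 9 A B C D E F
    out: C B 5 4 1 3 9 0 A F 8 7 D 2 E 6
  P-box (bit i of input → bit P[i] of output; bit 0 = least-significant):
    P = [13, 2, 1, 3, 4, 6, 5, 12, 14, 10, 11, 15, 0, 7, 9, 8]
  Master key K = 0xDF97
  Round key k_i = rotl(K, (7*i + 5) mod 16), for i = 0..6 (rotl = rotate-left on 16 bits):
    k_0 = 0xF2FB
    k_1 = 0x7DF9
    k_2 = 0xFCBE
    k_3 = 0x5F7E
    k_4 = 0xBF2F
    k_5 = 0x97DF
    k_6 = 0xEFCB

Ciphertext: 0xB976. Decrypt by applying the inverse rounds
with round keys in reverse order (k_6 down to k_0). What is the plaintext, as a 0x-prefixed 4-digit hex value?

s_0 = ciphertext = 0xB976
s_1 = InvRound(s_0, k_6) = 0xB5C8
s_2 = InvRound(s_1, k_5) = 0x274B
s_3 = InvRound(s_2, k_4) = 0x70ED
s_4 = InvRound(s_3, k_3) = 0x9F42
s_5 = InvRound(s_4, k_2) = 0xE4B1
s_6 = InvRound(s_5, k_1) = 0xA08A
s_7 = InvRound(s_6, k_0) = 0x2497

0x2497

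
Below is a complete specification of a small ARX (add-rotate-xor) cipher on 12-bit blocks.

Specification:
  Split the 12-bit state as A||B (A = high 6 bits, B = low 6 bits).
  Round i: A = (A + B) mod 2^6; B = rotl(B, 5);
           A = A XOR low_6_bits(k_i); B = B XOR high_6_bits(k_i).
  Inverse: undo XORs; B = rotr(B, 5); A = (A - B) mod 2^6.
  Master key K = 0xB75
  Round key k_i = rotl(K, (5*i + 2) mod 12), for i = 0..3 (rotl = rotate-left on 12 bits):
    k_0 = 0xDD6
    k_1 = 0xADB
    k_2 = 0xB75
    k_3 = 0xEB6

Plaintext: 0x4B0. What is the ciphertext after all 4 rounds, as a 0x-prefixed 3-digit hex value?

0x48B

s_0 = plaintext = 0x4B0
s_1 = Round(s_0, k_0) = 0x52F
s_2 = Round(s_1, k_1) = 0x61C
s_3 = Round(s_2, k_2) = 0x063
s_4 = Round(s_3, k_3) = 0x48B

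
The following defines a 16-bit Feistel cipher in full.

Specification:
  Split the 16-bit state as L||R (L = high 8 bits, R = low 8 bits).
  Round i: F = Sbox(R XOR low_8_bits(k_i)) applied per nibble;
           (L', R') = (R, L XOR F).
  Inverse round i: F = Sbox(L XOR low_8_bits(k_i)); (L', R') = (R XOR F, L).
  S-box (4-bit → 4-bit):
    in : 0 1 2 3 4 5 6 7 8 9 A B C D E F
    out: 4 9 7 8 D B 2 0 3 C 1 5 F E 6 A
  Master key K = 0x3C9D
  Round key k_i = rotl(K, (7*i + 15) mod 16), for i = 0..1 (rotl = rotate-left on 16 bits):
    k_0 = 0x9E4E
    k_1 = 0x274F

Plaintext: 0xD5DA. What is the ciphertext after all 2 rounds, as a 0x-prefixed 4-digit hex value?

s_0 = plaintext = 0xD5DA
s_1 = Round(s_0, k_0) = 0xDA18
s_2 = Round(s_1, k_1) = 0x186A

0x186A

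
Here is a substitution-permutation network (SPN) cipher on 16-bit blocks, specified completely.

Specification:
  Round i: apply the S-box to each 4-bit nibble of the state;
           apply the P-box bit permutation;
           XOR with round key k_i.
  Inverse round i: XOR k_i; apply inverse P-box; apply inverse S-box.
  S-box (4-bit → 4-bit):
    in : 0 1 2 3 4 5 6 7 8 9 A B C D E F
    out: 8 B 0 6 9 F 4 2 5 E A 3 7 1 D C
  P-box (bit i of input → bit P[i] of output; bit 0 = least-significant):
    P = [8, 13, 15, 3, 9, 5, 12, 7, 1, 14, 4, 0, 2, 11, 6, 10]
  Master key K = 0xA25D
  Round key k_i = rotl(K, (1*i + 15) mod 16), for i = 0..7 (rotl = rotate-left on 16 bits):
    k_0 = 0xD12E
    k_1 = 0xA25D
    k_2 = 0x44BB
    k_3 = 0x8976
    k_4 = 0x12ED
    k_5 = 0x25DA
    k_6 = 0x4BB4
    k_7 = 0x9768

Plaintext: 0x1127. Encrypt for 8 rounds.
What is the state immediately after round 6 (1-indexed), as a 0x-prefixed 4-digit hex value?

s_0 = plaintext = 0x1127
s_1 = Round(s_0, k_0) = 0xBD29
s_2 = Round(s_1, k_1) = 0x0A53
s_3 = Round(s_2, k_2) = 0xB21A
s_4 = Round(s_3, k_3) = 0xA3DA
s_5 = Round(s_4, k_4) = 0x7CF5
s_6 = Round(s_5, k_5) = 0xDC40
s_7 = Round(s_6, k_6) = 0x092A
s_8 = Round(s_7, k_7) = 0xF371

0xDC40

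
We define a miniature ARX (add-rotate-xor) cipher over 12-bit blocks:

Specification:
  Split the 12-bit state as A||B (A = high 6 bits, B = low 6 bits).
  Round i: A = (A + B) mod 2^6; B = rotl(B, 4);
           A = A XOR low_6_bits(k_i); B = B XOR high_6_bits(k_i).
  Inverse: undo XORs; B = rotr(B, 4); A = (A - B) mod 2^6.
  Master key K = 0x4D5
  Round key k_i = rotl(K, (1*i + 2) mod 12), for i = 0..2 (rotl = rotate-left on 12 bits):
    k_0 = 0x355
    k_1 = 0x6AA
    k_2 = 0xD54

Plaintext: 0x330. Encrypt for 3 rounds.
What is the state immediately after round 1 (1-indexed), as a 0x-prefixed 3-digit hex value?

0xA41

s_0 = plaintext = 0x330
s_1 = Round(s_0, k_0) = 0xA41
s_2 = Round(s_1, k_1) = 0x00A
s_3 = Round(s_2, k_2) = 0x797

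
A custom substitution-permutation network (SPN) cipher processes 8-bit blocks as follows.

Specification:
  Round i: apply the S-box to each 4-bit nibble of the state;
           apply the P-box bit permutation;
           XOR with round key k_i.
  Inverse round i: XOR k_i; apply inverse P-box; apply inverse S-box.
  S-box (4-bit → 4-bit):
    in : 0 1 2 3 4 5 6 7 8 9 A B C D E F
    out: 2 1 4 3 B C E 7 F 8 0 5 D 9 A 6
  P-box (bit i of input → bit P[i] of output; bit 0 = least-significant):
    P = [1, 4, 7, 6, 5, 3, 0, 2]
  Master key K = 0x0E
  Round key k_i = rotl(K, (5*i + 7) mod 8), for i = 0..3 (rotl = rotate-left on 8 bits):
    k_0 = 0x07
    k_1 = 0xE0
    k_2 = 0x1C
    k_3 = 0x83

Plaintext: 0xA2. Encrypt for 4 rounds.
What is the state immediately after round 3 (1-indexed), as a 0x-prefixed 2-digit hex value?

0x89

s_0 = plaintext = 0xA2
s_1 = Round(s_0, k_0) = 0x87
s_2 = Round(s_1, k_1) = 0x5F
s_3 = Round(s_2, k_2) = 0x89
s_4 = Round(s_3, k_3) = 0xEE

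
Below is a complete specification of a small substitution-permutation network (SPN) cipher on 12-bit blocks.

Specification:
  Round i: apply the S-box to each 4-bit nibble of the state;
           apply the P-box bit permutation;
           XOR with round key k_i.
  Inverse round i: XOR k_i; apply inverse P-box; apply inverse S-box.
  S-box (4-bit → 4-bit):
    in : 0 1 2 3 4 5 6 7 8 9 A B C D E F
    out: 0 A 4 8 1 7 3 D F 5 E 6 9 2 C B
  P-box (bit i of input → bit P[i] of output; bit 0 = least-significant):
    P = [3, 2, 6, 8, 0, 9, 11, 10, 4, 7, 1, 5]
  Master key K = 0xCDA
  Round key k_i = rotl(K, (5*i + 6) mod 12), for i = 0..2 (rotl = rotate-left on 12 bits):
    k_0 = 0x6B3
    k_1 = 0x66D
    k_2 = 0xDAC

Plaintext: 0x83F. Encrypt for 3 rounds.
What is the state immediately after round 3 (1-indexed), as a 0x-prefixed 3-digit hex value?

s_0 = plaintext = 0x83F
s_1 = Round(s_0, k_0) = 0x30D
s_2 = Round(s_1, k_1) = 0x649
s_3 = Round(s_2, k_2) = 0xD75

0xD75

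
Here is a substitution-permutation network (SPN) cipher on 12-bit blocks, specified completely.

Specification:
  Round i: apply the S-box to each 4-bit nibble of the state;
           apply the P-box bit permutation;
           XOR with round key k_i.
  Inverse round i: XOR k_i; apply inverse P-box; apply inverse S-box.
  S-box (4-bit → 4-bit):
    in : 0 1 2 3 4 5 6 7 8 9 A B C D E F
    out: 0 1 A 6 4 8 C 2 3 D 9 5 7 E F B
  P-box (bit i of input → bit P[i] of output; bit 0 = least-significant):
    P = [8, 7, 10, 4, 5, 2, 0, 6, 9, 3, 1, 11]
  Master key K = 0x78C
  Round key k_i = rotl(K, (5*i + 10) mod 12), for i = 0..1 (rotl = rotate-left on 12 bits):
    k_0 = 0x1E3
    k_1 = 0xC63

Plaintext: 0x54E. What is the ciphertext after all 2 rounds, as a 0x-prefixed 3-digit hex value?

0xEFD

s_0 = plaintext = 0x54E
s_1 = Round(s_0, k_0) = 0xC72
s_2 = Round(s_1, k_1) = 0xEFD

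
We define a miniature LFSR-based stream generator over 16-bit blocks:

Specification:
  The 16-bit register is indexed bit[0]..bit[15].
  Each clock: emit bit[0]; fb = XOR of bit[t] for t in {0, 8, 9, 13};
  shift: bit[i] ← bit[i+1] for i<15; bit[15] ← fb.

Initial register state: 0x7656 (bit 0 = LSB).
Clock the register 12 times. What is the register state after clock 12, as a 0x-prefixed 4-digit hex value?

reg_0 = 0x7656
clock 1: out=0, reg = 0x3B2B
clock 2: out=1, reg = 0x1D95
clock 3: out=1, reg = 0x0ECA
clock 4: out=0, reg = 0x8765
clock 5: out=1, reg = 0xC3B2
clock 6: out=0, reg = 0x61D9
clock 7: out=1, reg = 0xB0EC
clock 8: out=0, reg = 0xD876
clock 9: out=0, reg = 0x6C3B
clock 10: out=1, reg = 0x361D
clock 11: out=1, reg = 0x9B0E
clock 12: out=0, reg = 0x4D87

0x4D87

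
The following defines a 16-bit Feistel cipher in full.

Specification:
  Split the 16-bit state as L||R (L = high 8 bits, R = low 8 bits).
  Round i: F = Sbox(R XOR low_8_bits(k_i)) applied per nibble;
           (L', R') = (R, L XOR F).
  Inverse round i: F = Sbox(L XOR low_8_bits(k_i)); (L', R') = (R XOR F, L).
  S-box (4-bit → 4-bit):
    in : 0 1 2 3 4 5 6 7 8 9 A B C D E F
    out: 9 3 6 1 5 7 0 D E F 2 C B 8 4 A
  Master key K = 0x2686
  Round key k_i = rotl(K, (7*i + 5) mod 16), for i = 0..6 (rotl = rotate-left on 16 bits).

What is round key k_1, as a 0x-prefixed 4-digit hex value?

0x6268

K = 0x2686
k_0 = rotl(K, (7*0+5) mod 16) = rotl(K, 5) = 0xD0C4
k_1 = rotl(K, (7*1+5) mod 16) = rotl(K, 12) = 0x6268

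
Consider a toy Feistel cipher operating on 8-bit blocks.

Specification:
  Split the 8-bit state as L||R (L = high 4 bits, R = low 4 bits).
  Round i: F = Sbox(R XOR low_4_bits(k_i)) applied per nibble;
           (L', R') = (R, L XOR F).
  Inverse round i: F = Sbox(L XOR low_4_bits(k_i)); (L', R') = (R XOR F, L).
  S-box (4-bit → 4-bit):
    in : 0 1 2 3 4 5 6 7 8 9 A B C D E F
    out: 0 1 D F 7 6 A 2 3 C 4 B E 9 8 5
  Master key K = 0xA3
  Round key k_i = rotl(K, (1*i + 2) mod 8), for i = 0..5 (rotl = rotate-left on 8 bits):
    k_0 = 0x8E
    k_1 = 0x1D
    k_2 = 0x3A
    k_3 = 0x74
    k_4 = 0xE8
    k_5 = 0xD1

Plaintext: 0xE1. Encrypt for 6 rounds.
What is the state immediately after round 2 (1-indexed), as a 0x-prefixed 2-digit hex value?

0xBB

s_0 = plaintext = 0xE1
s_1 = Round(s_0, k_0) = 0x1B
s_2 = Round(s_1, k_1) = 0xBB
s_3 = Round(s_2, k_2) = 0xBA
s_4 = Round(s_3, k_3) = 0xA3
s_5 = Round(s_4, k_4) = 0x31
s_6 = Round(s_5, k_5) = 0x13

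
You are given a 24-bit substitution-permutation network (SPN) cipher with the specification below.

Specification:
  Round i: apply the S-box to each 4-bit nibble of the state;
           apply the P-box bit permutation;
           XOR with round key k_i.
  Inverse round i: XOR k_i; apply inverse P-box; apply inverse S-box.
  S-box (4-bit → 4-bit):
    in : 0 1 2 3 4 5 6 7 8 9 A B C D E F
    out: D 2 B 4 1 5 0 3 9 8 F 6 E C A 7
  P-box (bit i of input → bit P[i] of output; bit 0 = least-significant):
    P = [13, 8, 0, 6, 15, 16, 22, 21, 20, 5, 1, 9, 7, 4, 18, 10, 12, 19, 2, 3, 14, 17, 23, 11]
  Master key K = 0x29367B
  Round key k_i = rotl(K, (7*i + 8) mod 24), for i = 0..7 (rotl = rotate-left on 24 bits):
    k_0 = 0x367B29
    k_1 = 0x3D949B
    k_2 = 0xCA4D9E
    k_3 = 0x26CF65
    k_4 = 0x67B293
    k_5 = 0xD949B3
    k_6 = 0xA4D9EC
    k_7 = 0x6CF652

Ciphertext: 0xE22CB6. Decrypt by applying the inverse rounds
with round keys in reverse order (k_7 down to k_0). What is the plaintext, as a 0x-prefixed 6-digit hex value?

0x9C97DC

s_0 = ciphertext = 0xE22CB6
s_1 = InvRound(s_0, k_7) = 0xAF5E49
s_2 = InvRound(s_1, k_6) = 0x1B8E7B
s_3 = InvRound(s_2, k_5) = 0xF9895E
s_4 = InvRound(s_3, k_4) = 0xCA586A
s_5 = InvRound(s_4, k_3) = 0x3ADD0B
s_6 = InvRound(s_5, k_2) = 0x357403
s_7 = InvRound(s_6, k_1) = 0x4E7644
s_8 = InvRound(s_7, k_0) = 0x9C97DC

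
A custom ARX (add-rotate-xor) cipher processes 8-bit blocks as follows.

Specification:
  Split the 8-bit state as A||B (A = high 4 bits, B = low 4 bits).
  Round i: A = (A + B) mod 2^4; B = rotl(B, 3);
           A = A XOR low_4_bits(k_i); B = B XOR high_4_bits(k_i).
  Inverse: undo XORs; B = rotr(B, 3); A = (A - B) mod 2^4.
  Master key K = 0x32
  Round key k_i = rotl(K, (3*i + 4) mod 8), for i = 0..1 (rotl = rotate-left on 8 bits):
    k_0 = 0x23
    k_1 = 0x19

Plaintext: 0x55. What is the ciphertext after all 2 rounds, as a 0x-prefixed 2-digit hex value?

0x85

s_0 = plaintext = 0x55
s_1 = Round(s_0, k_0) = 0x98
s_2 = Round(s_1, k_1) = 0x85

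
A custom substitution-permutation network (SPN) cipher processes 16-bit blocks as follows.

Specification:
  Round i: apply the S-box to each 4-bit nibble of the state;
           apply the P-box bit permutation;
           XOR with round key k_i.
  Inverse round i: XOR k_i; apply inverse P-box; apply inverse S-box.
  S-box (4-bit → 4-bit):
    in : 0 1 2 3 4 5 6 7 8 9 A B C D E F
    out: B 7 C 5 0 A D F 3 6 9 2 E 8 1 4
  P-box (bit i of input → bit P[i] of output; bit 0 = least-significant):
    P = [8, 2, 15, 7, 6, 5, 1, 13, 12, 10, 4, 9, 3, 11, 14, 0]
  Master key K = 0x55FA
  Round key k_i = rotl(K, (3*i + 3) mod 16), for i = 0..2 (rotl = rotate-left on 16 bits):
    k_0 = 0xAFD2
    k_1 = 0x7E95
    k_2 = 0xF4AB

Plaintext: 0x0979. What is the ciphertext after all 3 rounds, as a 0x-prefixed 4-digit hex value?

s_0 = plaintext = 0x0979
s_1 = Round(s_0, k_0) = 0x03AD
s_2 = Round(s_1, k_1) = 0x464C
s_3 = Round(s_2, k_2) = 0x663F

0x663F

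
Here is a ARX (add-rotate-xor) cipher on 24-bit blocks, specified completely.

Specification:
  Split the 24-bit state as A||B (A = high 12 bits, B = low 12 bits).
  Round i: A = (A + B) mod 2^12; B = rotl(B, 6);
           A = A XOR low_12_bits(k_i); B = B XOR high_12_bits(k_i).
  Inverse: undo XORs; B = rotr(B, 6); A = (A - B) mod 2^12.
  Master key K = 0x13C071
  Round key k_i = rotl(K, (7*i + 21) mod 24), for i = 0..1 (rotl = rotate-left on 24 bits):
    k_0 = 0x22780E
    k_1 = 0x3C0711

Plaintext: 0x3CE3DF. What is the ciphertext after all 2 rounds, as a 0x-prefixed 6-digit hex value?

0x29A9D7

s_0 = plaintext = 0x3CE3DF
s_1 = Round(s_0, k_0) = 0xFA35E8
s_2 = Round(s_1, k_1) = 0x29A9D7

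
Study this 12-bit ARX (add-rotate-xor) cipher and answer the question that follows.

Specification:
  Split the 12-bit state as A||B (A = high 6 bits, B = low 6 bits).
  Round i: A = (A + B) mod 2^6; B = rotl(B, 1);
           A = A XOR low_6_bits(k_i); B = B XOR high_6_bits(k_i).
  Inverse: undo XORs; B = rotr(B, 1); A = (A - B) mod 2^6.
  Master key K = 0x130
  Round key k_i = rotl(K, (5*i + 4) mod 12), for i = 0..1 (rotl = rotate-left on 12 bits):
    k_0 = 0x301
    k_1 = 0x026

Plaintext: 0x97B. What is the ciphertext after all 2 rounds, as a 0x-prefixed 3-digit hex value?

0xEB7

s_0 = plaintext = 0x97B
s_1 = Round(s_0, k_0) = 0x87B
s_2 = Round(s_1, k_1) = 0xEB7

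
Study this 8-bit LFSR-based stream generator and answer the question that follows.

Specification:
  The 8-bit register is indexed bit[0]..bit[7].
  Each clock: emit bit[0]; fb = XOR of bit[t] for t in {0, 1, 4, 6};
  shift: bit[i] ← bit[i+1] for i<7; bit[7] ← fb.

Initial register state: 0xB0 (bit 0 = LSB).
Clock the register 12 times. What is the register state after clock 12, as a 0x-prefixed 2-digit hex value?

0x3A

reg_0 = 0xB0
clock 1: out=0, reg = 0xD8
clock 2: out=0, reg = 0x6C
clock 3: out=0, reg = 0xB6
clock 4: out=0, reg = 0x5B
clock 5: out=1, reg = 0x2D
clock 6: out=1, reg = 0x96
clock 7: out=0, reg = 0x4B
clock 8: out=1, reg = 0xA5
clock 9: out=1, reg = 0xD2
clock 10: out=0, reg = 0xE9
clock 11: out=1, reg = 0x74
clock 12: out=0, reg = 0x3A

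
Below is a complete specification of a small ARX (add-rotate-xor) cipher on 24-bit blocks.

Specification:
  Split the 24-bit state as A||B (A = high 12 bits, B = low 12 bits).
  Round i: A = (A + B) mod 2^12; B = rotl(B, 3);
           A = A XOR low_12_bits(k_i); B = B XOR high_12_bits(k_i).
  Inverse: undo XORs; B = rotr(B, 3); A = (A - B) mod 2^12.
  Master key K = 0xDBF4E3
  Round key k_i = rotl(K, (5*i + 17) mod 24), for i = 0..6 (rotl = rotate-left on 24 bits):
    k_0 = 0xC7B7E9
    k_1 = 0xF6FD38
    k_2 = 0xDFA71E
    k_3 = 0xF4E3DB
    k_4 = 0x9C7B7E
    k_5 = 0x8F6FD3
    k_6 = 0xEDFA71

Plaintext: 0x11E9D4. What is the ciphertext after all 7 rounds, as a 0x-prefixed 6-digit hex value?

s_0 = plaintext = 0x11E9D4
s_1 = Round(s_0, k_0) = 0xD1B2DF
s_2 = Round(s_1, k_1) = 0x2C2996
s_3 = Round(s_2, k_2) = 0xB4614E
s_4 = Round(s_3, k_3) = 0xF4F53E
s_5 = Round(s_4, k_4) = 0xFF3035
s_6 = Round(s_5, k_5) = 0xFFB95E
s_7 = Round(s_6, k_6) = 0x32842B

0x32842B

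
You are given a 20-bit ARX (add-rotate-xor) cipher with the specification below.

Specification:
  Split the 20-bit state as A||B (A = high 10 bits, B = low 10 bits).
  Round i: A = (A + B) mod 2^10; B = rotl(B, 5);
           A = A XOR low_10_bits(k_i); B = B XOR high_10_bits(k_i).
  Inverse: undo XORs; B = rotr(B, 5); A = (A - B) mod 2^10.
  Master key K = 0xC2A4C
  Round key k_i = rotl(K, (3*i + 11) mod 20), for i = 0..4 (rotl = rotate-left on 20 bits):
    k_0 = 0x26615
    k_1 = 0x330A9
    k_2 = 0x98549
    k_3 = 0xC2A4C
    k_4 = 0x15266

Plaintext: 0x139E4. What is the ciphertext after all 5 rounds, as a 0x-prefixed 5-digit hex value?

s_0 = plaintext = 0x139E4
s_1 = Round(s_0, k_0) = 0x09C16
s_2 = Round(s_1, k_1) = 0x2520C
s_3 = Round(s_2, k_2) = 0xFA7F1
s_4 = Round(s_3, k_3) = 0x65935
s_5 = Round(s_4, k_4) = 0x2B6FD

0x2B6FD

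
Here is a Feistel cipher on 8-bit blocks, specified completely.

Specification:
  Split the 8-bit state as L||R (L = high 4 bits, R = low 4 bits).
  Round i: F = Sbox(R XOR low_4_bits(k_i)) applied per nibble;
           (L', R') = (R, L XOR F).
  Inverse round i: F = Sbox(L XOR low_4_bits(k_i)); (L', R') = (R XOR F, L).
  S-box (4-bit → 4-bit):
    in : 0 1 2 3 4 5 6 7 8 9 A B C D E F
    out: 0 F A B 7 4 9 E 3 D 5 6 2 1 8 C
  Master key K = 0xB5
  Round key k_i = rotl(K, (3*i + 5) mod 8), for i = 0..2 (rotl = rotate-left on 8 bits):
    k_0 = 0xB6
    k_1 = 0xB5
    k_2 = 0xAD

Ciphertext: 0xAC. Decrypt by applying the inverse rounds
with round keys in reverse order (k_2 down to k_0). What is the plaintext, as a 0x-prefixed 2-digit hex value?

s_0 = ciphertext = 0xAC
s_1 = InvRound(s_0, k_2) = 0x2A
s_2 = InvRound(s_1, k_1) = 0x42
s_3 = InvRound(s_2, k_0) = 0x84

0x84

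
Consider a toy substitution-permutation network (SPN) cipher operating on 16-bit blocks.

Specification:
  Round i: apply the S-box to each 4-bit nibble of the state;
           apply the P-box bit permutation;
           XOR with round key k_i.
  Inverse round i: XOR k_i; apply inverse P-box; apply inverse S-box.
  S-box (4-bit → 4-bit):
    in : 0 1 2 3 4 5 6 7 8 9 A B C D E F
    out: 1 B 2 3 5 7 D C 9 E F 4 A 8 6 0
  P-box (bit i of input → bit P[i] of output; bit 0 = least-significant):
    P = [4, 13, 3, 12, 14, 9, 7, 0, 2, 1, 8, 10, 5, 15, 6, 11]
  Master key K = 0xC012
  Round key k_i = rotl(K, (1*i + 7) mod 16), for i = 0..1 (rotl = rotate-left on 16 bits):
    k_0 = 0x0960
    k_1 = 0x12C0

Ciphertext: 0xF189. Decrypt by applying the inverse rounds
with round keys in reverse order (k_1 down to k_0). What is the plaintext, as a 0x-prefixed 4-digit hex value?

s_0 = ciphertext = 0xF189
s_1 = InvRound(s_0, k_1) = 0xEB1E
s_2 = InvRound(s_1, k_0) = 0x5335

0x5335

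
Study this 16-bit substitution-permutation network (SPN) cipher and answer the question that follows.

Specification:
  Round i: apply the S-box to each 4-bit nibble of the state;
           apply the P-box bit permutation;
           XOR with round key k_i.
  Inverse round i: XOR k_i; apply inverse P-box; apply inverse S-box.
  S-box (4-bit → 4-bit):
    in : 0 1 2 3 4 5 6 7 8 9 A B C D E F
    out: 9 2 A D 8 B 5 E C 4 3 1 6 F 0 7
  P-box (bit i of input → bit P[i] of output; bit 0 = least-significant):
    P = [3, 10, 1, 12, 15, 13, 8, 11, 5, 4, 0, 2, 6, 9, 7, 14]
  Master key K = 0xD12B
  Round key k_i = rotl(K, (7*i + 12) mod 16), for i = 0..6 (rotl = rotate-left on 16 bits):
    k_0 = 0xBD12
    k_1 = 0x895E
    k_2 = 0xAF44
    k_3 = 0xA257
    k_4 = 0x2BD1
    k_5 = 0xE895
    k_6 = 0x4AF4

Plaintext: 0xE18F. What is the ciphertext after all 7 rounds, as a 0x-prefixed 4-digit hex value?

0xCD3B

s_0 = plaintext = 0xE18F
s_1 = Round(s_0, k_0) = 0xB008
s_2 = Round(s_1, k_1) = 0x1138
s_3 = Round(s_2, k_2) = 0x3456
s_4 = Round(s_3, k_3) = 0x4A99
s_5 = Round(s_4, k_4) = 0x6AE3
s_6 = Round(s_5, k_5) = 0xF86F
s_7 = Round(s_6, k_6) = 0xCD3B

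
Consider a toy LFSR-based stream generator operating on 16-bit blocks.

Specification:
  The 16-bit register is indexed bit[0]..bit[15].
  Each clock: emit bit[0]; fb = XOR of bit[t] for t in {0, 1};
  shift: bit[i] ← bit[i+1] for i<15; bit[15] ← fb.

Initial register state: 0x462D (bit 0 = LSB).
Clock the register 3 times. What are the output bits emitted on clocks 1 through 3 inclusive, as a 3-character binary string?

reg_0 = 0x462D
clock 1: out=1, reg = 0xA316
clock 2: out=0, reg = 0xD18B
clock 3: out=1, reg = 0x68C5

101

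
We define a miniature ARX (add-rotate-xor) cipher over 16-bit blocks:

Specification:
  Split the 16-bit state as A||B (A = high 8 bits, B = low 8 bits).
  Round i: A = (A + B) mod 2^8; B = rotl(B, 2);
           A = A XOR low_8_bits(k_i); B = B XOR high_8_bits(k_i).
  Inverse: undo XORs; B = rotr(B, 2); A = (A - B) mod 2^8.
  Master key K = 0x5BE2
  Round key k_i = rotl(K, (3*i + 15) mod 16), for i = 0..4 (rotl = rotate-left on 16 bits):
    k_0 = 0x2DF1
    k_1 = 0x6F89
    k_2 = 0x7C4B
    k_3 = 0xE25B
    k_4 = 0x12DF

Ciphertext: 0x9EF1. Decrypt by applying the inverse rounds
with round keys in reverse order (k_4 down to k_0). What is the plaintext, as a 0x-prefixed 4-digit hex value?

0xA756

s_0 = ciphertext = 0x9EF1
s_1 = InvRound(s_0, k_4) = 0x49F8
s_2 = InvRound(s_1, k_3) = 0x8C86
s_3 = InvRound(s_2, k_2) = 0x09BE
s_4 = InvRound(s_3, k_1) = 0x0C74
s_5 = InvRound(s_4, k_0) = 0xA756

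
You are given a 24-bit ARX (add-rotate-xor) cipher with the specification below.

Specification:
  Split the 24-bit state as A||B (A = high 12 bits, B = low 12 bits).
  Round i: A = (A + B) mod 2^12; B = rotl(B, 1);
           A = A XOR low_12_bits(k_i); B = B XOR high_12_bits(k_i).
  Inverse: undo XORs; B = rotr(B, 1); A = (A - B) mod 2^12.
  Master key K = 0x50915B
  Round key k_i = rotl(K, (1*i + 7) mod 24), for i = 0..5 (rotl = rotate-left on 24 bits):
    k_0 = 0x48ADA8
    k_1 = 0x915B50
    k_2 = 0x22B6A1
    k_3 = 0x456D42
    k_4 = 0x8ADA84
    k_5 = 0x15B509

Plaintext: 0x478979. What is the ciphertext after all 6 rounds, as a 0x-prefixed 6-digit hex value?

s_0 = plaintext = 0x478979
s_1 = Round(s_0, k_0) = 0x059679
s_2 = Round(s_1, k_1) = 0xD825E7
s_3 = Round(s_2, k_2) = 0x5C89E5
s_4 = Round(s_3, k_3) = 0x2EF79D
s_5 = Round(s_4, k_4) = 0x008797
s_6 = Round(s_5, k_5) = 0x296E75

0x296E75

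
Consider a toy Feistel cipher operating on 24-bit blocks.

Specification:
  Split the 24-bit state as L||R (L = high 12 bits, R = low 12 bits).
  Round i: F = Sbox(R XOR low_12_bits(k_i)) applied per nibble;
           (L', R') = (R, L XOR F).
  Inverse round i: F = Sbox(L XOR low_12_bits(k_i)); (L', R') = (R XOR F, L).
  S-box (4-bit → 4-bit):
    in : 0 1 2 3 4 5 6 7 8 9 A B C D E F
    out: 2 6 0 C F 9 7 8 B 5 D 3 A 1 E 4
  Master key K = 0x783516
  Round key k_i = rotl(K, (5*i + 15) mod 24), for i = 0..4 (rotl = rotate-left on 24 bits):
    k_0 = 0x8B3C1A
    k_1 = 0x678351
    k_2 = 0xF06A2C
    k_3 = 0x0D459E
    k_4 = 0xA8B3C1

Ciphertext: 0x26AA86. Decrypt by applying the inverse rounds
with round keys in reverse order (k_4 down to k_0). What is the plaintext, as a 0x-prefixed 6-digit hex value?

0x47C928

s_0 = ciphertext = 0x26AA86
s_1 = InvRound(s_0, k_4) = 0xC5526A
s_2 = InvRound(s_1, k_3) = 0x7C9C55
s_3 = InvRound(s_2, k_2) = 0xDBC7C9
s_4 = InvRound(s_3, k_1) = 0x928DBC
s_5 = InvRound(s_4, k_0) = 0x47C928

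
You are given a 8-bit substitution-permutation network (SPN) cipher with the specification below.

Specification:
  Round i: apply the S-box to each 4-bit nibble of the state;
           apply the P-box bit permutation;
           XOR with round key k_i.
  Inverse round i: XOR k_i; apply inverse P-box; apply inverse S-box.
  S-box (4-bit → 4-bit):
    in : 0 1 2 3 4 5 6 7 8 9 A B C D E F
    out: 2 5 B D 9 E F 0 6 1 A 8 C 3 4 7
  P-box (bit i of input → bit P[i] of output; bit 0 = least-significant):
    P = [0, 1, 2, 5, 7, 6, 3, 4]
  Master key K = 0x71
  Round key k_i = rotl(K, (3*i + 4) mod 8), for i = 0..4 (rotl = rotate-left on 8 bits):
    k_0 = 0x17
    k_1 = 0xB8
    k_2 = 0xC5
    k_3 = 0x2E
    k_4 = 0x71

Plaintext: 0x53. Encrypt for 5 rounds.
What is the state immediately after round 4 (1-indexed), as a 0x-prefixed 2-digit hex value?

0x09

s_0 = plaintext = 0x53
s_1 = Round(s_0, k_0) = 0x6A
s_2 = Round(s_1, k_1) = 0x42
s_3 = Round(s_2, k_2) = 0x76
s_4 = Round(s_3, k_3) = 0x09
s_5 = Round(s_4, k_4) = 0x30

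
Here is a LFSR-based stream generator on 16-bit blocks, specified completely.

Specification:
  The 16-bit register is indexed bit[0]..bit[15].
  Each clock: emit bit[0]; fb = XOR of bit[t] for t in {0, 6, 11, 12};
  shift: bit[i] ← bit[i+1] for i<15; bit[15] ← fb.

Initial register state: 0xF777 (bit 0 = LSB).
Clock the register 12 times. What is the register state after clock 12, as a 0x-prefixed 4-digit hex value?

0x36BF

reg_0 = 0xF777
clock 1: out=1, reg = 0xFBBB
clock 2: out=1, reg = 0xFDDD
clock 3: out=1, reg = 0x7EEE
clock 4: out=0, reg = 0xBF77
clock 5: out=1, reg = 0x5FBB
clock 6: out=1, reg = 0xAFDD
clock 7: out=1, reg = 0xD7EE
clock 8: out=0, reg = 0x6BF7
clock 9: out=1, reg = 0xB5FB
clock 10: out=1, reg = 0xDAFD
clock 11: out=1, reg = 0x6D7E
clock 12: out=0, reg = 0x36BF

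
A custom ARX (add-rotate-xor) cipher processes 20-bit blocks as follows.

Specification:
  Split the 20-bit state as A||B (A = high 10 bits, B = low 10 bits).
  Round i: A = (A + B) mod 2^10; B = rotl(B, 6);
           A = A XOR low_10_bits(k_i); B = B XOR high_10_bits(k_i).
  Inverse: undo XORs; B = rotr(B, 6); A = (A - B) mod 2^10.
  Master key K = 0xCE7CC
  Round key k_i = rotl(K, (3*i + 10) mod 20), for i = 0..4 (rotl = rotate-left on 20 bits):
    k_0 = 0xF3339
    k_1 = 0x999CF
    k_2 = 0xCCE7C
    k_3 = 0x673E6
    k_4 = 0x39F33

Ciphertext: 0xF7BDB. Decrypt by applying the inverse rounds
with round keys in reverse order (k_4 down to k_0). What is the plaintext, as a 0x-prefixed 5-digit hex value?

s_0 = ciphertext = 0xF7BDB
s_1 = InvRound(s_0, k_4) = 0x487CC
s_2 = InvRound(s_1, k_3) = 0x6F909
s_3 = InvRound(s_2, k_2) = 0x06BA8
s_4 = InvRound(s_3, k_1) = 0x3B8E7
s_5 = InvRound(s_4, k_0) = 0x46EBC

0x46EBC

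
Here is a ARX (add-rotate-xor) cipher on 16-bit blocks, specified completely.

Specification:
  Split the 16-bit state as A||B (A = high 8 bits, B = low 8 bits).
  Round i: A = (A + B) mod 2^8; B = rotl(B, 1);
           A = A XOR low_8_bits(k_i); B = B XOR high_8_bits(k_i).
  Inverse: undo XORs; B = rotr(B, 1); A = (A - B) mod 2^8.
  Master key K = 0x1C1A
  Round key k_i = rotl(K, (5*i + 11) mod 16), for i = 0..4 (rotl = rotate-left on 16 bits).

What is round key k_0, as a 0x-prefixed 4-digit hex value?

0xD0E0

K = 0x1C1A
k_0 = rotl(K, (5*0+11) mod 16) = rotl(K, 11) = 0xD0E0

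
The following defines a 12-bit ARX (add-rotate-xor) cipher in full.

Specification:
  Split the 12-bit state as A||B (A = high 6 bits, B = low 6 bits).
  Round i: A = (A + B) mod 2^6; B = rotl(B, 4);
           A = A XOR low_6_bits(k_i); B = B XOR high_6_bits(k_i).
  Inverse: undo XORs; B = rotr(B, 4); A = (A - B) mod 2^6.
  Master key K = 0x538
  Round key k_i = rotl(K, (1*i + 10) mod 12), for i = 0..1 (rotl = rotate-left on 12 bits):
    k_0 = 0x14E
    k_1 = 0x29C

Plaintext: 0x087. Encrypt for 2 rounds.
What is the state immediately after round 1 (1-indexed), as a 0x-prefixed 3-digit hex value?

0x1F4

s_0 = plaintext = 0x087
s_1 = Round(s_0, k_0) = 0x1F4
s_2 = Round(s_1, k_1) = 0x9C7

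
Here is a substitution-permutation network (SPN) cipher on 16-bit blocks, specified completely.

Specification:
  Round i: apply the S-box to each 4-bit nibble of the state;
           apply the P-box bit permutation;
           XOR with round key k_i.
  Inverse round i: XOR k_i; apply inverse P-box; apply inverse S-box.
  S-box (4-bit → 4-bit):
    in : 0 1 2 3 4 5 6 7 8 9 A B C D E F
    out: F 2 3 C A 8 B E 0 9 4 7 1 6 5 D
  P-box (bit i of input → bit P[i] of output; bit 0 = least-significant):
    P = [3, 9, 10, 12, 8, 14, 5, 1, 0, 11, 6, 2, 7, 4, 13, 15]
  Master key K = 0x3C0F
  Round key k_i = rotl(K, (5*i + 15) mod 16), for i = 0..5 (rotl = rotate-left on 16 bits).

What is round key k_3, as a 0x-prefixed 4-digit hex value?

0xCF03

K = 0x3C0F
k_0 = rotl(K, (5*0+15) mod 16) = rotl(K, 15) = 0x9E07
k_1 = rotl(K, (5*1+15) mod 16) = rotl(K, 4) = 0xC0F3
k_2 = rotl(K, (5*2+15) mod 16) = rotl(K, 9) = 0x1E78
k_3 = rotl(K, (5*3+15) mod 16) = rotl(K, 14) = 0xCF03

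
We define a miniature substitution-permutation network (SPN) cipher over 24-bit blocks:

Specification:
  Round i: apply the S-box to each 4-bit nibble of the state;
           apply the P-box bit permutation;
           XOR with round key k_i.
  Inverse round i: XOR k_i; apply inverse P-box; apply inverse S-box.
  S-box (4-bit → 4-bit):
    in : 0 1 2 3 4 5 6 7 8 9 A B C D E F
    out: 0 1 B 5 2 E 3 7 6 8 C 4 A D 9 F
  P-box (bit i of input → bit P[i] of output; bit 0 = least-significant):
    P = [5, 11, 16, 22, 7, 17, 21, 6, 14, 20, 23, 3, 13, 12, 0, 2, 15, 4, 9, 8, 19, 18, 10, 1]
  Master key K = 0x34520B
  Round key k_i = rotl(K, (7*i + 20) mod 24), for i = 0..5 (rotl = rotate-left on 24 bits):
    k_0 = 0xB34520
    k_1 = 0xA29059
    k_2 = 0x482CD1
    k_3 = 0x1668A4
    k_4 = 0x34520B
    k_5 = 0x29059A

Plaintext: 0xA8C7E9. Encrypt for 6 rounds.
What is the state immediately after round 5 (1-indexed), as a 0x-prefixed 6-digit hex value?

s_0 = plaintext = 0xA8C7E9
s_1 = Round(s_0, k_0) = 0x6313F6
s_2 = Round(s_1, k_1) = 0x0C7AB9
s_3 = Round(s_2, k_2) = 0xA81DC8
s_4 = Round(s_3, k_3) = 0x9506FE
s_5 = Round(s_4, k_4) = 0x4611F9
s_6 = Round(s_5, k_5) = 0x4FE54A

0x4611F9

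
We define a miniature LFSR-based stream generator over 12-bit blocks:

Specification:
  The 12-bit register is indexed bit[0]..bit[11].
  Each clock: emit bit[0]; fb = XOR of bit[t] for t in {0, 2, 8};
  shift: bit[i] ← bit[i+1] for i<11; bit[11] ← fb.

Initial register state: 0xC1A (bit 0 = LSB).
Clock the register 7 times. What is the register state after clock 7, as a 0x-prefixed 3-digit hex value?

0x218

reg_0 = 0xC1A
clock 1: out=0, reg = 0x60D
clock 2: out=1, reg = 0x306
clock 3: out=0, reg = 0x183
clock 4: out=1, reg = 0x0C1
clock 5: out=1, reg = 0x860
clock 6: out=0, reg = 0x430
clock 7: out=0, reg = 0x218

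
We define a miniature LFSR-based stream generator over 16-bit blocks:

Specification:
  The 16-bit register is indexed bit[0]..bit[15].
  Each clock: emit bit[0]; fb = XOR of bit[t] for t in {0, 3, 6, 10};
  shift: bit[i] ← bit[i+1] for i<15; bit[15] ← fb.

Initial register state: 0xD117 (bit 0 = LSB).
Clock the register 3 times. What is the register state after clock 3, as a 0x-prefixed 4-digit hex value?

0xBA22

reg_0 = 0xD117
clock 1: out=1, reg = 0xE88B
clock 2: out=1, reg = 0x7445
clock 3: out=1, reg = 0xBA22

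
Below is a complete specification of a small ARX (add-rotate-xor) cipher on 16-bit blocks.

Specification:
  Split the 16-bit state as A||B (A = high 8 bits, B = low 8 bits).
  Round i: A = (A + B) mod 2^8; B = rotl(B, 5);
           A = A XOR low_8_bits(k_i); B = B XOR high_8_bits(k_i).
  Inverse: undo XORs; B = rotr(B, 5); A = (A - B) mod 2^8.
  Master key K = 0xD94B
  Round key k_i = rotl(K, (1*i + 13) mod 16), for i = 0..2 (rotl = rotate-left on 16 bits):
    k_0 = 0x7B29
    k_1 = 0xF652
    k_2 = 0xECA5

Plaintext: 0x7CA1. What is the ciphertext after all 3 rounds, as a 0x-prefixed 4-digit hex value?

0x550F

s_0 = plaintext = 0x7CA1
s_1 = Round(s_0, k_0) = 0x344F
s_2 = Round(s_1, k_1) = 0xD11F
s_3 = Round(s_2, k_2) = 0x550F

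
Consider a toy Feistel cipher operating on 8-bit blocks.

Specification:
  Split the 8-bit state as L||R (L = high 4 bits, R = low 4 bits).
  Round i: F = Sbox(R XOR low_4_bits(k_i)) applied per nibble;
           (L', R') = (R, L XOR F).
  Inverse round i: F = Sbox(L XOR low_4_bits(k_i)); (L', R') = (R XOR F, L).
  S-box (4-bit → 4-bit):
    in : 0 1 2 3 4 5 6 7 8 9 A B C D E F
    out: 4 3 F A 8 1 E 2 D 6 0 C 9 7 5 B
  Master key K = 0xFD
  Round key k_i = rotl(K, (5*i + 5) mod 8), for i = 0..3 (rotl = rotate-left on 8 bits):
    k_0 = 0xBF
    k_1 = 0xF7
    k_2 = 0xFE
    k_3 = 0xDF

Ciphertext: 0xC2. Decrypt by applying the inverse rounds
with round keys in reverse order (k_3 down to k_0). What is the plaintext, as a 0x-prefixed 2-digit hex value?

s_0 = ciphertext = 0xC2
s_1 = InvRound(s_0, k_3) = 0x8C
s_2 = InvRound(s_1, k_2) = 0x28
s_3 = InvRound(s_2, k_1) = 0x92
s_4 = InvRound(s_3, k_0) = 0xC9

0xC9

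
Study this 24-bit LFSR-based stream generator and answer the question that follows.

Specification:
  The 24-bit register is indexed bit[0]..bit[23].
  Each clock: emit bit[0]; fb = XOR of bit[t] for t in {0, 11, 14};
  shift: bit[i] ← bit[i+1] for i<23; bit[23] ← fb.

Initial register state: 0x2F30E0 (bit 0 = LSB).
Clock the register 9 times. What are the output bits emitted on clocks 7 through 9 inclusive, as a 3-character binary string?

110

reg_0 = 0x2F30E0
clock 1: out=0, reg = 0x179870
clock 2: out=0, reg = 0x8BCC38
clock 3: out=0, reg = 0x45E61C
clock 4: out=0, reg = 0xA2F30E
clock 5: out=0, reg = 0xD17987
clock 6: out=1, reg = 0xE8BCC3
clock 7: out=1, reg = 0x745E61
clock 8: out=1, reg = 0xBA2F30
clock 9: out=0, reg = 0xDD1798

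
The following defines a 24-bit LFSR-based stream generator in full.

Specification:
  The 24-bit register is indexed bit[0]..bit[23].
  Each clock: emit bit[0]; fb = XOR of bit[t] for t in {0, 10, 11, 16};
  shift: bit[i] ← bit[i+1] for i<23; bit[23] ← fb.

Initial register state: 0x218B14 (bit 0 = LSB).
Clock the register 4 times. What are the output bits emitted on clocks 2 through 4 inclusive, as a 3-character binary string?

reg_0 = 0x218B14
clock 1: out=0, reg = 0x10C58A
clock 2: out=0, reg = 0x8862C5
clock 3: out=1, reg = 0xC43162
clock 4: out=0, reg = 0x6218B1

010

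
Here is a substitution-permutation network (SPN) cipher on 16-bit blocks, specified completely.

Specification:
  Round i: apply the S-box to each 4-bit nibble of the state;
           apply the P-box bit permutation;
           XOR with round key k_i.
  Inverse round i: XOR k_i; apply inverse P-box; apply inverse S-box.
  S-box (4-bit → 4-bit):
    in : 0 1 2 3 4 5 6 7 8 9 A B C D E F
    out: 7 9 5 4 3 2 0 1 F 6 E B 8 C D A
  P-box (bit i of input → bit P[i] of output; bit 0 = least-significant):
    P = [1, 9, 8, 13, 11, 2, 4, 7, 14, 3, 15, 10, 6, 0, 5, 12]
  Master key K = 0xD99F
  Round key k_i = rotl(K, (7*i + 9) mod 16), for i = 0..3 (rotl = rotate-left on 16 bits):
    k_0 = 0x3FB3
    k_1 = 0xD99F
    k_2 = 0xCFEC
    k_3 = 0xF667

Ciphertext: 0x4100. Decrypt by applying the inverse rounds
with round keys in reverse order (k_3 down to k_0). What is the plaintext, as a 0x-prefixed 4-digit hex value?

s_0 = ciphertext = 0x4100
s_1 = InvRound(s_0, k_3) = 0x8D58
s_2 = InvRound(s_1, k_2) = 0x37A5
s_3 = InvRound(s_2, k_1) = 0x382B
s_4 = InvRound(s_3, k_0) = 0x6FD9

0x6FD9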